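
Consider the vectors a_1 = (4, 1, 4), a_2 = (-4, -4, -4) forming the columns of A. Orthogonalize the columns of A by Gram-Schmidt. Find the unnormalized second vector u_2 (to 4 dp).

a_1 = (4, 1, 4); ‖a_1‖ = 5.7446, so e_1 = (0.6963, 0.1741, 0.6963).
e_1·a_2 = 0.6963·(-4) + 0.1741·(-4) + 0.6963·(-4) = -6.2668.
u_2 = a_2 + 6.2668·e_1 = (0.3636, -2.9091, 0.3636).

u_2 = (0.3636, -2.9091, 0.3636)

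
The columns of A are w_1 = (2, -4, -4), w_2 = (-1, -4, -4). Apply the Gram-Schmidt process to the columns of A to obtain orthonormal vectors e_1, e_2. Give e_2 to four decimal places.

w_1 = (2, -4, -4); ‖w_1‖ = 6.0000, so e_1 = (0.3333, -0.6667, -0.6667).
e_1·w_2 = 0.3333·(-1) + (-0.6667)·(-4) + (-0.6667)·(-4) = 5.0000.
u_2 = w_2 − 5.0000·e_1 = (-2.6667, -0.6667, -0.6667).
‖u_2‖ = 2.8284, so e_2 = (-0.9428, -0.2357, -0.2357).

e_2 = (-0.9428, -0.2357, -0.2357)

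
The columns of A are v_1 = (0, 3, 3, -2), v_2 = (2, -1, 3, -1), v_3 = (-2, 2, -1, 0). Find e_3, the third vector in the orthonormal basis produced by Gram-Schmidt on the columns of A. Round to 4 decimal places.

e_3 = (-0.8043, -0.3747, 0.4479, 0.1097)

v_1 = (0, 3, 3, -2); ‖v_1‖ = 4.6904, so e_1 = (0.0000, 0.6396, 0.6396, -0.4264).
e_1·v_2 = 0.0000·2 + 0.6396·(-1) + 0.6396·3 + (-0.4264)·(-1) = 1.7056.
u_2 = v_2 − 1.7056·e_1 = (2.0000, -2.0909, 1.9091, -0.2727).
‖u_2‖ = 3.4772, so e_2 = (0.5752, -0.6013, 0.5490, -0.0784).
e_1·v_3 = 0.0000·(-2) + 0.6396·2 + 0.6396·(-1) + (-0.4264)·0 = 0.6396; e_2·v_3 = 0.5752·(-2) + (-0.6013)·2 + 0.5490·(-1) + (-0.0784)·0 = -2.9020.
u_3 = v_3 − 0.6396·e_1 + 2.9020·e_2 = (-0.3308, -0.1541, 0.1842, 0.0451).
‖u_3‖ = 0.4113, so e_3 = (-0.8043, -0.3747, 0.4479, 0.1097).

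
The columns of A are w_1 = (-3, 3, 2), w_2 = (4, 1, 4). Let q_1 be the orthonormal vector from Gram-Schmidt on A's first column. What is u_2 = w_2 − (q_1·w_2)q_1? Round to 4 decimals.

u_2 = (3.8636, 1.1364, 4.0909)

w_1 = (-3, 3, 2); ‖w_1‖ = 4.6904, so q_1 = (-0.6396, 0.6396, 0.4264).
q_1·w_2 = (-0.6396)·4 + 0.6396·1 + 0.4264·4 = -0.2132.
u_2 = w_2 + 0.2132·q_1 = (3.8636, 1.1364, 4.0909).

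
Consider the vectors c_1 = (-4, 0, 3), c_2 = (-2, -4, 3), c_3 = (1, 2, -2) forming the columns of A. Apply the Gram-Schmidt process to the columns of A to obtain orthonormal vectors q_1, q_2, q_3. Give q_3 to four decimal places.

q_3 = (-0.5747, -0.2873, -0.7663)

c_1 = (-4, 0, 3); ‖c_1‖ = 5.0000, so q_1 = (-0.8000, 0.0000, 0.6000).
q_1·c_2 = (-0.8000)·(-2) + 0.0000·(-4) + 0.6000·3 = 3.4000.
u_2 = c_2 − 3.4000·q_1 = (0.7200, -4.0000, 0.9600).
‖u_2‖ = 4.1761, so q_2 = (0.1724, -0.9578, 0.2299).
q_1·c_3 = (-0.8000)·1 + 0.0000·2 + 0.6000·(-2) = -2.0000; q_2·c_3 = 0.1724·1 + (-0.9578)·2 + 0.2299·(-2) = -2.2030.
u_3 = c_3 + 2.0000·q_1 + 2.2030·q_2 = (-0.2202, -0.1101, -0.2936).
‖u_3‖ = 0.3831, so q_3 = (-0.5747, -0.2873, -0.7663).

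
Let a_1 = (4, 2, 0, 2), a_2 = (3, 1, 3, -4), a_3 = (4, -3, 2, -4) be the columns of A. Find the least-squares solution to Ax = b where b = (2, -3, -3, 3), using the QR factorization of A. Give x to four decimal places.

q_1 = a_1/‖a_1‖ = (4, 2, 0, 2)/4.8990 = (0.8165, 0.4082, 0.0000, 0.4082).
r_{12} = q_1·a_2 = 1.2247.
u_2 = a_2 − 1.2247·q_1 = (2.0000, 0.5000, 3.0000, -4.5000).
‖u_2‖ = 5.7879, so q_2 = (0.3455, 0.0864, 0.5183, -0.7775).
r_{13} = q_1·a_3 = 0.4082; r_{23} = q_2·a_3 = 5.2696.
u_3 = a_3 − 0.4082·q_1 − 5.2696·q_2 = (1.8458, -3.6219, -0.7313, -0.0697).
‖u_3‖ = 4.1309, so q_3 = (0.4468, -0.8768, -0.1770, -0.0169).
Qᵀb = (1.6330, -3.4555, 4.0045).
Back-substitute: x_3 = 4.0045/4.1309 = 0.9694.
x_2 = (-3.4555 − 5.2696·0.9694)/5.7879 = -1.4796.
x_1 = (1.6330 − 1.2247·(-1.4796) − 0.4082·0.9694)/4.8990 = 0.6224.

x = (0.6224, -1.4796, 0.9694)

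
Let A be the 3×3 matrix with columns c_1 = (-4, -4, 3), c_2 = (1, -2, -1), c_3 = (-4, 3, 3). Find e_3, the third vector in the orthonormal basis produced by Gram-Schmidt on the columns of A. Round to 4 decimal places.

e_1 = c_1/‖c_1‖ = (-4, -4, 3)/6.4031 = (-0.6247, -0.6247, 0.4685).
r_{12} = e_1·c_2 = 0.1562.
u_2 = c_2 − 0.1562·e_1 = (1.0976, -1.9024, -1.0732).
‖u_2‖ = 2.4445, so e_2 = (0.4490, -0.7783, -0.4390).
r_{13} = e_1·c_3 = 2.0303; r_{23} = e_2·c_3 = -5.4478.
u_3 = c_3 − 2.0303·e_1 + 5.4478·e_2 = (-0.2857, 0.0286, -0.3429).
‖u_3‖ = 0.4472, so e_3 = (-0.6389, 0.0639, -0.7667).

e_3 = (-0.6389, 0.0639, -0.7667)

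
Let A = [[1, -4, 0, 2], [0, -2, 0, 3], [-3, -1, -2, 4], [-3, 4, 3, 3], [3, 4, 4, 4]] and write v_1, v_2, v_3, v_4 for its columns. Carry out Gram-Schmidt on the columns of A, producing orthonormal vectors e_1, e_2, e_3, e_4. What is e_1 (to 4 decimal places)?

e_1 = v_1/‖v_1‖ = (1, 0, -3, -3, 3)/5.2915 = (0.1890, 0.0000, -0.5669, -0.5669, 0.5669).

e_1 = (0.1890, 0.0000, -0.5669, -0.5669, 0.5669)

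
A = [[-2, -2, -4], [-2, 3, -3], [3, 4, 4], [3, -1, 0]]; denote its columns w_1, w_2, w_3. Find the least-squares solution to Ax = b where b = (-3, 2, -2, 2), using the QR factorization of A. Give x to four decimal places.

x = (0.3834, 0.1507, -0.3471)

w_1 = (-2, -2, 3, 3); ‖w_1‖ = 5.0990, so q_1 = (-0.3922, -0.3922, 0.5883, 0.5883).
q_1·w_2 = (-0.3922)·(-2) + (-0.3922)·3 + 0.5883·4 + 0.5883·(-1) = 1.3728.
u_2 = w_2 − 1.3728·q_1 = (-1.4615, 3.5385, 3.1923, -1.8077).
‖u_2‖ = 5.3024, so q_2 = (-0.2756, 0.6673, 0.6021, -0.3409).
q_1·w_3 = (-0.3922)·(-4) + (-0.3922)·(-3) + 0.5883·4 + 0.5883·0 = 5.0990; q_2·w_3 = (-0.2756)·(-4) + 0.6673·(-3) + 0.6021·4 + (-0.3409)·0 = 1.5088.
u_3 = w_3 − 5.0990·q_1 − 1.5088·q_2 = (-1.5841, -2.0068, 0.0917, -2.4856).
‖u_3‖ = 3.5670, so q_3 = (-0.4441, -0.5626, 0.0257, -0.6968).
Qᵀb = (0.3922, 0.2756, -1.2380).
Back-substitute: x_3 = -1.2380/3.5670 = -0.3471.
x_2 = (0.2756 − 1.5088·(-0.3471))/5.3024 = 0.1507.
x_1 = (0.3922 − 1.3728·0.1507 − 5.0990·(-0.3471))/5.0990 = 0.3834.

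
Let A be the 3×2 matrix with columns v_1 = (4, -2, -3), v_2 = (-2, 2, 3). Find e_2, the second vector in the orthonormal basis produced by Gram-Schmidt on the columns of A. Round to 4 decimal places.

v_1 = (4, -2, -3); ‖v_1‖ = 5.3852, so e_1 = (0.7428, -0.3714, -0.5571).
e_1·v_2 = 0.7428·(-2) + (-0.3714)·2 + (-0.5571)·3 = -3.8996.
u_2 = v_2 + 3.8996·e_1 = (0.8966, 0.5517, 0.8276).
‖u_2‖ = 1.3391, so e_2 = (0.6695, 0.4120, 0.6180).

e_2 = (0.6695, 0.4120, 0.6180)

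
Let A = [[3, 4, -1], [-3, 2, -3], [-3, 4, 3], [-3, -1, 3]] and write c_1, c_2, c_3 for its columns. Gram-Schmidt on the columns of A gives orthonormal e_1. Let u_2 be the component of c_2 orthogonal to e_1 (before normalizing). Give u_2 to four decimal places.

u_2 = (4.2500, 1.7500, 3.7500, -1.2500)

c_1 = (3, -3, -3, -3); ‖c_1‖ = 6.0000, so e_1 = (0.5000, -0.5000, -0.5000, -0.5000).
e_1·c_2 = 0.5000·4 + (-0.5000)·2 + (-0.5000)·4 + (-0.5000)·(-1) = -0.5000.
u_2 = c_2 + 0.5000·e_1 = (4.2500, 1.7500, 3.7500, -1.2500).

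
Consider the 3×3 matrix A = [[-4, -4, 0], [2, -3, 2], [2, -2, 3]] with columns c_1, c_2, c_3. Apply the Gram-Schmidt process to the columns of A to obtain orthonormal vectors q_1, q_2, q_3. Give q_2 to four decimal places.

q_2 = (-0.5721, -0.6674, -0.4767)

c_1 = (-4, 2, 2); ‖c_1‖ = 4.8990, so q_1 = (-0.8165, 0.4082, 0.4082).
q_1·c_2 = (-0.8165)·(-4) + 0.4082·(-3) + 0.4082·(-2) = 1.2247.
u_2 = c_2 − 1.2247·q_1 = (-3.0000, -3.5000, -2.5000).
‖u_2‖ = 5.2440, so q_2 = (-0.5721, -0.6674, -0.4767).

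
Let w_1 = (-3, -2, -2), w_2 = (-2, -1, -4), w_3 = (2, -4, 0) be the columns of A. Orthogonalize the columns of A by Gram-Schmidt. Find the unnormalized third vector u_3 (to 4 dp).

u_3 = (2.6139, -3.4851, -0.4356)

w_1 = (-3, -2, -2); ‖w_1‖ = 4.1231, so e_1 = (-0.7276, -0.4851, -0.4851).
e_1·w_2 = (-0.7276)·(-2) + (-0.4851)·(-1) + (-0.4851)·(-4) = 3.8806.
u_2 = w_2 − 3.8806·e_1 = (0.8235, 0.8824, -2.1176).
‖u_2‖ = 2.4375, so e_2 = (0.3379, 0.3620, -0.8688).
e_1·w_3 = (-0.7276)·2 + (-0.4851)·(-4) + (-0.4851)·0 = 0.4851; e_2·w_3 = 0.3379·2 + 0.3620·(-4) + (-0.8688)·0 = -0.7723.
u_3 = w_3 − 0.4851·e_1 + 0.7723·e_2 = (2.6139, -3.4851, -0.4356).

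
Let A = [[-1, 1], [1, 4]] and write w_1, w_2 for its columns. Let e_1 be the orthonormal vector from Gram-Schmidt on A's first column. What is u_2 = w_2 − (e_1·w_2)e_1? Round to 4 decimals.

u_2 = (2.5000, 2.5000)

e_1 = w_1/‖w_1‖ = (-1, 1)/1.4142 = (-0.7071, 0.7071).
r_{12} = e_1·w_2 = 2.1213.
u_2 = w_2 − 2.1213·e_1 = (2.5000, 2.5000).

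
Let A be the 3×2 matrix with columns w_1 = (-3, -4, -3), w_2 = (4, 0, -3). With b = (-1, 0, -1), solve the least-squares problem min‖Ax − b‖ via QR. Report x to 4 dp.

x = (0.1748, -0.0190)

w_1 = (-3, -4, -3); ‖w_1‖ = 5.8310, so q_1 = (-0.5145, -0.6860, -0.5145).
q_1·w_2 = (-0.5145)·4 + (-0.6860)·0 + (-0.5145)·(-3) = -0.5145.
u_2 = w_2 + 0.5145·q_1 = (3.7353, -0.3529, -3.2647).
‖u_2‖ = 4.9735, so q_2 = (0.7510, -0.0710, -0.6564).
Qᵀb = (1.0290, -0.0946).
Back-substitute: x_2 = -0.0946/4.9735 = -0.0190.
x_1 = (1.0290 + 0.5145·(-0.0190))/5.8310 = 0.1748.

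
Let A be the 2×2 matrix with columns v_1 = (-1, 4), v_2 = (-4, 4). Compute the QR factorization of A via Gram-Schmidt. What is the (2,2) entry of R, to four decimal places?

v_1 = (-1, 4); ‖v_1‖ = 4.1231, so q_1 = (-0.2425, 0.9701).
q_1·v_2 = (-0.2425)·(-4) + 0.9701·4 = 4.8507.
u_2 = v_2 − 4.8507·q_1 = (-2.8235, -0.7059).
r_{22} = ‖u_2‖ = 2.9104.

r_{22} = 2.9104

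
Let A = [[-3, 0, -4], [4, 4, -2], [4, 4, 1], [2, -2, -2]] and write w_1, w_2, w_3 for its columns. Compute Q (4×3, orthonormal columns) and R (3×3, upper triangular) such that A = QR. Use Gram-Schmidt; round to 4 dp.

w_1 = (-3, 4, 4, 2); ‖w_1‖ = 6.7082, so e_1 = (-0.4472, 0.5963, 0.5963, 0.2981).
e_1·w_2 = (-0.4472)·0 + 0.5963·4 + 0.5963·4 + 0.2981·(-2) = 4.1740.
u_2 = w_2 − 4.1740·e_1 = (1.8667, 1.5111, 1.5111, -3.2444).
‖u_2‖ = 4.3102, so e_2 = (0.4331, 0.3506, 0.3506, -0.7527).
e_1·w_3 = (-0.4472)·(-4) + 0.5963·(-2) + 0.5963·1 + 0.2981·(-2) = 0.5963; e_2·w_3 = 0.4331·(-4) + 0.3506·(-2) + 0.3506·1 + (-0.7527)·(-2) = -0.5774.
u_3 = w_3 − 0.5963·e_1 + 0.5774·e_2 = (-3.4833, -2.1531, 0.8469, -2.6124).
‖u_3‖ = 4.9306, so e_3 = (-0.7065, -0.4367, 0.1718, -0.5298).

Q = [[-0.4472, 0.4331, -0.7065], [0.5963, 0.3506, -0.4367], [0.5963, 0.3506, 0.1718], [0.2981, -0.7527, -0.5298]], R = [[6.7082, 4.1740, 0.5963], [0.0000, 4.3102, -0.5774], [0.0000, 0.0000, 4.9306]]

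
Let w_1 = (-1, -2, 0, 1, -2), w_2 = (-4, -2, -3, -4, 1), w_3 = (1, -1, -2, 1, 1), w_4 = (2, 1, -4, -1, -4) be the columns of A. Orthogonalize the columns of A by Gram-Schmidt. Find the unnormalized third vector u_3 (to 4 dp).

q_1 = w_1/‖w_1‖ = (-1, -2, 0, 1, -2)/3.1623 = (-0.3162, -0.6325, 0.0000, 0.3162, -0.6325).
r_{12} = q_1·w_2 = 0.6325.
u_2 = w_2 − 0.6325·q_1 = (-3.8000, -1.6000, -3.0000, -4.2000, 1.4000).
‖u_2‖ = 6.7528, so q_2 = (-0.5627, -0.2369, -0.4443, -0.6220, 0.2073).
r_{13} = q_1·w_3 = 0.0000; r_{23} = q_2·w_3 = 0.1481.
u_3 = w_3 + 0.0000·q_1 − 0.1481·q_2 = (1.0833, -0.9649, -1.9342, 1.0921, 0.9693).

u_3 = (1.0833, -0.9649, -1.9342, 1.0921, 0.9693)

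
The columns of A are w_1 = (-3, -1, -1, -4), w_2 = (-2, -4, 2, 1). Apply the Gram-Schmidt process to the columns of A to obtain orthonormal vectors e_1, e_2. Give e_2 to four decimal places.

w_1 = (-3, -1, -1, -4); ‖w_1‖ = 5.1962, so e_1 = (-0.5774, -0.1925, -0.1925, -0.7698).
e_1·w_2 = (-0.5774)·(-2) + (-0.1925)·(-4) + (-0.1925)·2 + (-0.7698)·1 = 0.7698.
u_2 = w_2 − 0.7698·e_1 = (-1.5556, -3.8519, 2.1481, 1.5926).
‖u_2‖ = 4.9404, so e_2 = (-0.3149, -0.7797, 0.4348, 0.3224).

e_2 = (-0.3149, -0.7797, 0.4348, 0.3224)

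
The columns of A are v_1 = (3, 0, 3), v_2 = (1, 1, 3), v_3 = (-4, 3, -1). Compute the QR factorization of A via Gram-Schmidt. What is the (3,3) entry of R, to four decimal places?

r_{33} = 1.2247

v_1 = (3, 0, 3); ‖v_1‖ = 4.2426, so e_1 = (0.7071, 0.0000, 0.7071).
e_1·v_2 = 0.7071·1 + 0.0000·1 + 0.7071·3 = 2.8284.
u_2 = v_2 − 2.8284·e_1 = (-1.0000, 1.0000, 1.0000).
‖u_2‖ = 1.7321, so e_2 = (-0.5774, 0.5774, 0.5774).
e_1·v_3 = 0.7071·(-4) + 0.0000·3 + 0.7071·(-1) = -3.5355; e_2·v_3 = (-0.5774)·(-4) + 0.5774·3 + 0.5774·(-1) = 3.4641.
u_3 = v_3 + 3.5355·e_1 − 3.4641·e_2 = (0.5000, 1.0000, -0.5000).
r_{33} = ‖u_3‖ = 1.2247.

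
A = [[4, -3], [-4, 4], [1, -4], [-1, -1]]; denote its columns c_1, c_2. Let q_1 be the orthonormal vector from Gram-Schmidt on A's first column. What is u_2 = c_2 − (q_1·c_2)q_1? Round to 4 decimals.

c_1 = (4, -4, 1, -1); ‖c_1‖ = 5.8310, so q_1 = (0.6860, -0.6860, 0.1715, -0.1715).
q_1·c_2 = 0.6860·(-3) + (-0.6860)·4 + 0.1715·(-4) + (-0.1715)·(-1) = -5.3165.
u_2 = c_2 + 5.3165·q_1 = (0.6471, 0.3529, -3.0882, -1.9118).

u_2 = (0.6471, 0.3529, -3.0882, -1.9118)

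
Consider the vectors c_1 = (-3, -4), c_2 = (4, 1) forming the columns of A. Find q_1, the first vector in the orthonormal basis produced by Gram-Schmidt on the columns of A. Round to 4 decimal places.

c_1 = (-3, -4); ‖c_1‖ = 5.0000, so q_1 = (-0.6000, -0.8000).

q_1 = (-0.6000, -0.8000)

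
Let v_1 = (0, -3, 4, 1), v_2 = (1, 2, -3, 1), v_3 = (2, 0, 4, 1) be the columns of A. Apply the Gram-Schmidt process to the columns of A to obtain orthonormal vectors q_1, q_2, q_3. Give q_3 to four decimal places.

q_3 = (0.4925, 0.6567, 0.5394, -0.1876)

q_1 = v_1/‖v_1‖ = (0, -3, 4, 1)/5.0990 = (0.0000, -0.5883, 0.7845, 0.1961).
r_{12} = q_1·v_2 = -3.3340.
u_2 = v_2 + 3.3340·q_1 = (1.0000, 0.0385, -0.3846, 1.6538).
‖u_2‖ = 1.9709, so q_2 = (0.5074, 0.0195, -0.1951, 0.8391).
r_{13} = q_1·v_3 = 3.3340; r_{23} = q_2·v_3 = 1.0733.
u_3 = v_3 − 3.3340·q_1 − 1.0733·q_2 = (1.4554, 1.9406, 1.5941, -0.5545).
‖u_3‖ = 2.9551, so q_3 = (0.4925, 0.6567, 0.5394, -0.1876).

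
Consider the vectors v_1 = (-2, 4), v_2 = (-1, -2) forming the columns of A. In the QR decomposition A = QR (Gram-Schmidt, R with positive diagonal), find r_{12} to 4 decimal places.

r_{12} = -1.3416

v_1 = (-2, 4); ‖v_1‖ = 4.4721, so e_1 = (-0.4472, 0.8944).
r_{12} = e_1·v_2 = -1.3416.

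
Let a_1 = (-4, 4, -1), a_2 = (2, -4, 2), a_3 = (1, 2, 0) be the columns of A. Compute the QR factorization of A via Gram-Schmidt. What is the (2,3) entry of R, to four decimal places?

r_{23} = -1.5193

a_1 = (-4, 4, -1); ‖a_1‖ = 5.7446, so e_1 = (-0.6963, 0.6963, -0.1741).
e_1·a_2 = (-0.6963)·2 + 0.6963·(-4) + (-0.1741)·2 = -4.5260.
u_2 = a_2 + 4.5260·e_1 = (-1.1515, -0.8485, 1.2121).
‖u_2‖ = 1.8749, so e_2 = (-0.6142, -0.4526, 0.6465).
r_{23} = e_2·a_3 = -1.5193.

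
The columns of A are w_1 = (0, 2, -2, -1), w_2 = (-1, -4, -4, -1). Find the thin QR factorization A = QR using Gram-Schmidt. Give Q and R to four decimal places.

w_1 = (0, 2, -2, -1); ‖w_1‖ = 3.0000, so q_1 = (0.0000, 0.6667, -0.6667, -0.3333).
q_1·w_2 = 0.0000·(-1) + 0.6667·(-4) + (-0.6667)·(-4) + (-0.3333)·(-1) = 0.3333.
u_2 = w_2 − 0.3333·q_1 = (-1.0000, -4.2222, -3.7778, -0.8889).
‖u_2‖ = 5.8214, so q_2 = (-0.1718, -0.7253, -0.6489, -0.1527).

Q = [[0.0000, -0.1718], [0.6667, -0.7253], [-0.6667, -0.6489], [-0.3333, -0.1527]], R = [[3.0000, 0.3333], [0.0000, 5.8214]]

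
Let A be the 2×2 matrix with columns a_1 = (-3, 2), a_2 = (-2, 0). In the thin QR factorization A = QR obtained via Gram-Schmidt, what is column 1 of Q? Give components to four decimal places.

a_1 = (-3, 2); ‖a_1‖ = 3.6056, so q_1 = (-0.8321, 0.5547).

q_1 = (-0.8321, 0.5547)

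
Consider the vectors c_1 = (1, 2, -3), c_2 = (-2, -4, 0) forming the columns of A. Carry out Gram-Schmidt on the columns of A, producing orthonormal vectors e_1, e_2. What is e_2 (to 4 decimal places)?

e_2 = (-0.3586, -0.7171, -0.5976)

c_1 = (1, 2, -3); ‖c_1‖ = 3.7417, so e_1 = (0.2673, 0.5345, -0.8018).
e_1·c_2 = 0.2673·(-2) + 0.5345·(-4) + (-0.8018)·0 = -2.6726.
u_2 = c_2 + 2.6726·e_1 = (-1.2857, -2.5714, -2.1429).
‖u_2‖ = 3.5857, so e_2 = (-0.3586, -0.7171, -0.5976).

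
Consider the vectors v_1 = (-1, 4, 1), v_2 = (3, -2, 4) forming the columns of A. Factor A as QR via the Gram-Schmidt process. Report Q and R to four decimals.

v_1 = (-1, 4, 1); ‖v_1‖ = 4.2426, so q_1 = (-0.2357, 0.9428, 0.2357).
q_1·v_2 = (-0.2357)·3 + 0.9428·(-2) + 0.2357·4 = -1.6499.
u_2 = v_2 + 1.6499·q_1 = (2.6111, -0.4444, 4.3889).
‖u_2‖ = 5.1262, so q_2 = (0.5094, -0.0867, 0.8562).

Q = [[-0.2357, 0.5094], [0.9428, -0.0867], [0.2357, 0.8562]], R = [[4.2426, -1.6499], [0.0000, 5.1262]]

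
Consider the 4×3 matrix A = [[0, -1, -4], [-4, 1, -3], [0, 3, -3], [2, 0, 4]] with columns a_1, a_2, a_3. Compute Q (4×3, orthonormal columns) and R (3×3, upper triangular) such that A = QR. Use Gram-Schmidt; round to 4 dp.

Q = [[0.0000, -0.3131, -0.8237], [-0.8944, 0.0626, 0.2023], [0.0000, 0.9393, -0.3420], [0.4472, 0.1252, 0.4045]], R = [[4.4721, -0.8944, 4.4721], [0.0000, 3.1937, -1.2524], [0.0000, 0.0000, 5.3321]]

q_1 = a_1/‖a_1‖ = (0, -4, 0, 2)/4.4721 = (0.0000, -0.8944, 0.0000, 0.4472).
r_{12} = q_1·a_2 = -0.8944.
u_2 = a_2 + 0.8944·q_1 = (-1.0000, 0.2000, 3.0000, 0.4000).
‖u_2‖ = 3.1937, so q_2 = (-0.3131, 0.0626, 0.9393, 0.1252).
r_{13} = q_1·a_3 = 4.4721; r_{23} = q_2·a_3 = -1.2524.
u_3 = a_3 − 4.4721·q_1 + 1.2524·q_2 = (-4.3922, 1.0784, -1.8235, 2.1569).
‖u_3‖ = 5.3321, so q_3 = (-0.8237, 0.2023, -0.3420, 0.4045).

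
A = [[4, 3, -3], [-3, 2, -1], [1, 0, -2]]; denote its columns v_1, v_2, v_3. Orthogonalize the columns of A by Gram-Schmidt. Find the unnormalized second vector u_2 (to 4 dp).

v_1 = (4, -3, 1); ‖v_1‖ = 5.0990, so e_1 = (0.7845, -0.5883, 0.1961).
e_1·v_2 = 0.7845·3 + (-0.5883)·2 + 0.1961·0 = 1.1767.
u_2 = v_2 − 1.1767·e_1 = (2.0769, 2.6923, -0.2308).

u_2 = (2.0769, 2.6923, -0.2308)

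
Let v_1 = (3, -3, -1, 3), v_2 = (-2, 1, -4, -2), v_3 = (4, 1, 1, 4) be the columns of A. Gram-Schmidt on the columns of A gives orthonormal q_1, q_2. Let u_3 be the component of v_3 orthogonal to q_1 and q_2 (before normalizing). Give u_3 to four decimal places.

q_1 = v_1/‖v_1‖ = (3, -3, -1, 3)/5.2915 = (0.5669, -0.5669, -0.1890, 0.5669).
r_{12} = q_1·v_2 = -2.0788.
u_2 = v_2 + 2.0788·q_1 = (-0.8214, -0.1786, -4.3929, -0.8214).
‖u_2‖ = 4.5474, so q_2 = (-0.1806, -0.0393, -0.9660, -0.1806).
r_{13} = q_1·v_3 = 3.7796; r_{23} = q_2·v_3 = -2.4504.
u_3 = v_3 − 3.7796·q_1 + 2.4504·q_2 = (1.4145, 3.0466, -0.6528, 1.4145).

u_3 = (1.4145, 3.0466, -0.6528, 1.4145)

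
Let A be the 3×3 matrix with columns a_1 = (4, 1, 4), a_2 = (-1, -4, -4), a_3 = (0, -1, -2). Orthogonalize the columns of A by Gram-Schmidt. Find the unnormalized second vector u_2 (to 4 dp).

u_2 = (1.9091, -3.2727, -1.0909)

a_1 = (4, 1, 4); ‖a_1‖ = 5.7446, so e_1 = (0.6963, 0.1741, 0.6963).
e_1·a_2 = 0.6963·(-1) + 0.1741·(-4) + 0.6963·(-4) = -4.1779.
u_2 = a_2 + 4.1779·e_1 = (1.9091, -3.2727, -1.0909).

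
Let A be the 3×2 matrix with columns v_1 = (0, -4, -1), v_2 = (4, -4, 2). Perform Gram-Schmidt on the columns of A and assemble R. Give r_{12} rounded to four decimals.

q_1 = v_1/‖v_1‖ = (0, -4, -1)/4.1231 = (0.0000, -0.9701, -0.2425).
r_{12} = q_1·v_2 = 3.3955.

r_{12} = 3.3955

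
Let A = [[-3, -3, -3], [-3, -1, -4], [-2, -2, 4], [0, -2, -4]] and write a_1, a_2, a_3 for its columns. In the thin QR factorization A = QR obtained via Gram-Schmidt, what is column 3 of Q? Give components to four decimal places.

a_1 = (-3, -3, -2, 0); ‖a_1‖ = 4.6904, so q_1 = (-0.6396, -0.6396, -0.4264, 0.0000).
q_1·a_2 = (-0.6396)·(-3) + (-0.6396)·(-1) + (-0.4264)·(-2) + 0.0000·(-2) = 3.4112.
u_2 = a_2 − 3.4112·q_1 = (-0.8182, 1.1818, -0.5455, -2.0000).
‖u_2‖ = 2.5226, so q_2 = (-0.3243, 0.4685, -0.2162, -0.7928).
q_1·a_3 = (-0.6396)·(-3) + (-0.6396)·(-4) + (-0.4264)·4 + 0.0000·(-4) = 2.7716; q_2·a_3 = (-0.3243)·(-3) + 0.4685·(-4) + (-0.2162)·4 + (-0.7928)·(-4) = 1.4055.
u_3 = a_3 − 2.7716·q_1 − 1.4055·q_2 = (-0.7714, -2.8857, 5.4857, -2.8857).
‖u_3‖ = 6.8806, so q_3 = (-0.1121, -0.4194, 0.7973, -0.4194).

q_3 = (-0.1121, -0.4194, 0.7973, -0.4194)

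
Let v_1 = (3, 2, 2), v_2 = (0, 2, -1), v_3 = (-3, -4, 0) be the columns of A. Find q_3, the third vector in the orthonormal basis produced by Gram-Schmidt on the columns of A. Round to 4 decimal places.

q_3 = (-0.6667, 0.3333, 0.6667)

v_1 = (3, 2, 2); ‖v_1‖ = 4.1231, so q_1 = (0.7276, 0.4851, 0.4851).
q_1·v_2 = 0.7276·0 + 0.4851·2 + 0.4851·(-1) = 0.4851.
u_2 = v_2 − 0.4851·q_1 = (-0.3529, 1.7647, -1.2353).
‖u_2‖ = 2.1828, so q_2 = (-0.1617, 0.8085, -0.5659).
q_1·v_3 = 0.7276·(-3) + 0.4851·(-4) + 0.4851·0 = -4.1231; q_2·v_3 = (-0.1617)·(-3) + 0.8085·(-4) + (-0.5659)·0 = -2.7487.
u_3 = v_3 + 4.1231·q_1 + 2.7487·q_2 = (-0.4444, 0.2222, 0.4444).
‖u_3‖ = 0.6667, so q_3 = (-0.6667, 0.3333, 0.6667).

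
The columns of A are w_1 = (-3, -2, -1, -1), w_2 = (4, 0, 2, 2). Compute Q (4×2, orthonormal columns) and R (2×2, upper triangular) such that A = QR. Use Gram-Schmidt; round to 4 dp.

w_1 = (-3, -2, -1, -1); ‖w_1‖ = 3.8730, so q_1 = (-0.7746, -0.5164, -0.2582, -0.2582).
q_1·w_2 = (-0.7746)·4 + (-0.5164)·0 + (-0.2582)·2 + (-0.2582)·2 = -4.1312.
u_2 = w_2 + 4.1312·q_1 = (0.8000, -2.1333, 0.9333, 0.9333).
‖u_2‖ = 2.6331, so q_2 = (0.3038, -0.8102, 0.3545, 0.3545).

Q = [[-0.7746, 0.3038], [-0.5164, -0.8102], [-0.2582, 0.3545], [-0.2582, 0.3545]], R = [[3.8730, -4.1312], [0.0000, 2.6331]]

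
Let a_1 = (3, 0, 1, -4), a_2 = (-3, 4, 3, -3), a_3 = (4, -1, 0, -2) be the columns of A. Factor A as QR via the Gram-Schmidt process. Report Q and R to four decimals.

Q = [[0.5883, -0.5724, 0.5695], [0.0000, 0.6201, 0.5828], [0.1961, 0.4293, 0.2927], [-0.7845, -0.3220, 0.5003]], R = [[5.0990, 1.1767, 3.9223], [0.0000, 6.4510, -2.2656], [0.0000, 0.0000, 0.6946]]

a_1 = (3, 0, 1, -4); ‖a_1‖ = 5.0990, so q_1 = (0.5883, 0.0000, 0.1961, -0.7845).
q_1·a_2 = 0.5883·(-3) + 0.0000·4 + 0.1961·3 + (-0.7845)·(-3) = 1.1767.
u_2 = a_2 − 1.1767·q_1 = (-3.6923, 4.0000, 2.7692, -2.0769).
‖u_2‖ = 6.4510, so q_2 = (-0.5724, 0.6201, 0.4293, -0.3220).
q_1·a_3 = 0.5883·4 + 0.0000·(-1) + 0.1961·0 + (-0.7845)·(-2) = 3.9223; q_2·a_3 = (-0.5724)·4 + 0.6201·(-1) + 0.4293·0 + (-0.3220)·(-2) = -2.2656.
u_3 = a_3 − 3.9223·q_1 + 2.2656·q_2 = (0.3956, 0.4048, 0.2033, 0.3475).
‖u_3‖ = 0.6946, so q_3 = (0.5695, 0.5828, 0.2927, 0.5003).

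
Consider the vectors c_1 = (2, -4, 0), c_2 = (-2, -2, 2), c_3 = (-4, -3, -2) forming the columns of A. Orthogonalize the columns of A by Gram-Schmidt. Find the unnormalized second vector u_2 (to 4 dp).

u_2 = (-2.4000, -1.2000, 2.0000)

c_1 = (2, -4, 0); ‖c_1‖ = 4.4721, so q_1 = (0.4472, -0.8944, 0.0000).
q_1·c_2 = 0.4472·(-2) + (-0.8944)·(-2) + 0.0000·2 = 0.8944.
u_2 = c_2 − 0.8944·q_1 = (-2.4000, -1.2000, 2.0000).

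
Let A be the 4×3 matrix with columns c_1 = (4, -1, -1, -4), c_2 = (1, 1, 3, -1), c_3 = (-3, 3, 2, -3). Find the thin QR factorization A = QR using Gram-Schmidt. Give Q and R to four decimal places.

Q = [[0.6860, 0.1559, -0.6041], [-0.1715, 0.3292, 0.4074], [-0.1715, 0.9182, -0.1567], [-0.6860, -0.1559, -0.6668]], R = [[5.8310, 0.6860, -0.8575], [0.0000, 3.3955, 2.8238], [0.0000, 0.0000, 4.7213]]

c_1 = (4, -1, -1, -4); ‖c_1‖ = 5.8310, so e_1 = (0.6860, -0.1715, -0.1715, -0.6860).
e_1·c_2 = 0.6860·1 + (-0.1715)·1 + (-0.1715)·3 + (-0.6860)·(-1) = 0.6860.
u_2 = c_2 − 0.6860·e_1 = (0.5294, 1.1176, 3.1176, -0.5294).
‖u_2‖ = 3.3955, so e_2 = (0.1559, 0.3292, 0.9182, -0.1559).
e_1·c_3 = 0.6860·(-3) + (-0.1715)·3 + (-0.1715)·2 + (-0.6860)·(-3) = -0.8575; e_2·c_3 = 0.1559·(-3) + 0.3292·3 + 0.9182·2 + (-0.1559)·(-3) = 2.8238.
u_3 = c_3 + 0.8575·e_1 − 2.8238·e_2 = (-2.8520, 1.9235, -0.7398, -3.1480).
‖u_3‖ = 4.7213, so e_3 = (-0.6041, 0.4074, -0.1567, -0.6668).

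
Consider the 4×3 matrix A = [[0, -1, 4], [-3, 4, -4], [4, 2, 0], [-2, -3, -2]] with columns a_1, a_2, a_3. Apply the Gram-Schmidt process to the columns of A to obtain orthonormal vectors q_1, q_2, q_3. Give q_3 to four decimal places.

q_3 = (0.7906, -0.0491, -0.3020, -0.5304)

a_1 = (0, -3, 4, -2); ‖a_1‖ = 5.3852, so q_1 = (0.0000, -0.5571, 0.7428, -0.3714).
q_1·a_2 = 0.0000·(-1) + (-0.5571)·4 + 0.7428·2 + (-0.3714)·(-3) = 0.3714.
u_2 = a_2 − 0.3714·q_1 = (-1.0000, 4.2069, 1.7241, -2.8621).
‖u_2‖ = 5.4646, so q_2 = (-0.1830, 0.7698, 0.3155, -0.5237).
q_1·a_3 = 0.0000·4 + (-0.5571)·(-4) + 0.7428·0 + (-0.3714)·(-2) = 2.9711; q_2·a_3 = (-0.1830)·4 + 0.7698·(-4) + 0.3155·0 + (-0.5237)·(-2) = -2.7639.
u_3 = a_3 − 2.9711·q_1 + 2.7639·q_2 = (3.4942, -0.2171, -1.3349, -2.3441).
‖u_3‖ = 4.4197, so q_3 = (0.7906, -0.0491, -0.3020, -0.5304).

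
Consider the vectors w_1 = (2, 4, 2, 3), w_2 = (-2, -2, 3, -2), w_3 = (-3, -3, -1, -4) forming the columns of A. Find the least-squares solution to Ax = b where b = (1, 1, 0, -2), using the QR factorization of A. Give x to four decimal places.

w_1 = (2, 4, 2, 3); ‖w_1‖ = 5.7446, so e_1 = (0.3482, 0.6963, 0.3482, 0.5222).
e_1·w_2 = 0.3482·(-2) + 0.6963·(-2) + 0.3482·3 + 0.5222·(-2) = -2.0889.
u_2 = w_2 + 2.0889·e_1 = (-1.2727, -0.5455, 3.7273, -0.9091).
‖u_2‖ = 4.0788, so e_2 = (-0.3120, -0.1337, 0.9138, -0.2229).
e_1·w_3 = 0.3482·(-3) + 0.6963·(-3) + 0.3482·(-1) + 0.5222·(-4) = -5.5705; e_2·w_3 = (-0.3120)·(-3) + (-0.1337)·(-3) + 0.9138·(-1) + (-0.2229)·(-4) = 1.3150.
u_3 = w_3 + 5.5705·e_1 − 1.3150·e_2 = (-0.6503, 1.0546, -0.2623, -0.7978).
‖u_3‖ = 1.4968, so e_3 = (-0.4344, 0.7046, -0.1752, -0.5330).
Qᵀb = (0.0000, 0.0000, 1.3362).
Back-substitute: x_3 = 1.3362/1.4968 = 0.8927.
x_2 = (0.0000 − 1.3150·0.8927)/4.0788 = -0.2878.
x_1 = (0.0000 + 2.0889·(-0.2878) + 5.5705·0.8927)/5.7446 = 0.7610.

x = (0.7610, -0.2878, 0.8927)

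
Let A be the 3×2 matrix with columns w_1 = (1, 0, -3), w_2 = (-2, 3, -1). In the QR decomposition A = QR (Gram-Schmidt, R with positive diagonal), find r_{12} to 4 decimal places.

r_{12} = 0.3162

w_1 = (1, 0, -3); ‖w_1‖ = 3.1623, so q_1 = (0.3162, 0.0000, -0.9487).
r_{12} = q_1·w_2 = 0.3162.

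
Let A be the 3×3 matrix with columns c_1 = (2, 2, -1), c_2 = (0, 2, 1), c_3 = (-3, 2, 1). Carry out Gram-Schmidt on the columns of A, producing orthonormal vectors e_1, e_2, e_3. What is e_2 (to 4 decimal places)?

c_1 = (2, 2, -1); ‖c_1‖ = 3.0000, so e_1 = (0.6667, 0.6667, -0.3333).
e_1·c_2 = 0.6667·0 + 0.6667·2 + (-0.3333)·1 = 1.0000.
u_2 = c_2 − 1.0000·e_1 = (-0.6667, 1.3333, 1.3333).
‖u_2‖ = 2.0000, so e_2 = (-0.3333, 0.6667, 0.6667).

e_2 = (-0.3333, 0.6667, 0.6667)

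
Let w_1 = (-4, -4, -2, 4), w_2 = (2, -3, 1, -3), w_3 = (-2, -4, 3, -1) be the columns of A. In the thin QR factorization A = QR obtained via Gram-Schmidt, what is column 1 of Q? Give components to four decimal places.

e_1 = (-0.5547, -0.5547, -0.2774, 0.5547)

e_1 = w_1/‖w_1‖ = (-4, -4, -2, 4)/7.2111 = (-0.5547, -0.5547, -0.2774, 0.5547).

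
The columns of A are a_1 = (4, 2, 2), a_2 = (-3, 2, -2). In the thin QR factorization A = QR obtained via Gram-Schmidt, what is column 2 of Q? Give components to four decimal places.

q_2 = (-0.3015, 0.9045, -0.3015)

a_1 = (4, 2, 2); ‖a_1‖ = 4.8990, so q_1 = (0.8165, 0.4082, 0.4082).
q_1·a_2 = 0.8165·(-3) + 0.4082·2 + 0.4082·(-2) = -2.4495.
u_2 = a_2 + 2.4495·q_1 = (-1.0000, 3.0000, -1.0000).
‖u_2‖ = 3.3166, so q_2 = (-0.3015, 0.9045, -0.3015).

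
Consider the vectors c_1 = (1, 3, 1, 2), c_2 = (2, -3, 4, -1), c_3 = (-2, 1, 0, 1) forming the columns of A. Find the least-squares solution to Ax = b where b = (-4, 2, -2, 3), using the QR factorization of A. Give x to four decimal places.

q_1 = c_1/‖c_1‖ = (1, 3, 1, 2)/3.8730 = (0.2582, 0.7746, 0.2582, 0.5164).
r_{12} = q_1·c_2 = -1.2910.
u_2 = c_2 + 1.2910·q_1 = (2.3333, -2.0000, 4.3333, -0.3333).
‖u_2‖ = 5.3229, so q_2 = (0.4384, -0.3757, 0.8141, -0.0626).
r_{13} = q_1·c_3 = 0.7746; r_{23} = q_2·c_3 = -1.3151.
u_3 = c_3 − 0.7746·q_1 + 1.3151·q_2 = (-1.6235, -0.0941, 0.8706, 0.5176).
‖u_3‖ = 1.9159, so q_3 = (-0.8474, -0.0491, 0.4544, 0.2702).
Qᵀb = (1.5492, -4.3209, 3.1931).
Back-substitute: x_3 = 3.1931/1.9159 = 1.6667.
x_2 = (-4.3209 + 1.3151·1.6667)/5.3229 = -0.4000.
x_1 = (1.5492 + 1.2910·(-0.4000) − 0.7746·1.6667)/3.8730 = -0.0667.

x = (-0.0667, -0.4000, 1.6667)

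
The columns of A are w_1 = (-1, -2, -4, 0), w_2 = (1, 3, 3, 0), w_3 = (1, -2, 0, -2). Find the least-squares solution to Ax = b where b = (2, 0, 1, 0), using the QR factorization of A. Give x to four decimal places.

w_1 = (-1, -2, -4, 0); ‖w_1‖ = 4.5826, so q_1 = (-0.2182, -0.4364, -0.8729, 0.0000).
q_1·w_2 = (-0.2182)·1 + (-0.4364)·3 + (-0.8729)·3 + 0.0000·0 = -4.1461.
u_2 = w_2 + 4.1461·q_1 = (0.0952, 1.1905, -0.6190, 0.0000).
‖u_2‖ = 1.3452, so q_2 = (0.0708, 0.8850, -0.4602, 0.0000).
q_1·w_3 = (-0.2182)·1 + (-0.4364)·(-2) + (-0.8729)·0 + 0.0000·(-2) = 0.6547; q_2·w_3 = 0.0708·1 + 0.8850·(-2) + (-0.4602)·0 + 0.0000·(-2) = -1.6992.
u_3 = w_3 − 0.6547·q_1 + 1.6992·q_2 = (1.2632, -0.2105, -0.2105, -2.0000).
‖u_3‖ = 2.3842, so q_3 = (0.5298, -0.0883, -0.0883, -0.8389).
Qᵀb = (-1.3093, -0.3186, 0.9713).
Back-substitute: x_3 = 0.9713/2.3842 = 0.4074.
x_2 = (-0.3186 + 1.6992·0.4074)/1.3452 = 0.2778.
x_1 = (-1.3093 + 4.1461·0.2778 − 0.6547·0.4074)/4.5826 = -0.0926.

x = (-0.0926, 0.2778, 0.4074)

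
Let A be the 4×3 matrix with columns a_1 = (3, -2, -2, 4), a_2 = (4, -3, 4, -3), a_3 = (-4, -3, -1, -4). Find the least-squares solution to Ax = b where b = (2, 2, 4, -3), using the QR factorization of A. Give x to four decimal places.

x = (-0.8549, 0.5170, -0.5623)

a_1 = (3, -2, -2, 4); ‖a_1‖ = 5.7446, so e_1 = (0.5222, -0.3482, -0.3482, 0.6963).
e_1·a_2 = 0.5222·4 + (-0.3482)·(-3) + (-0.3482)·4 + 0.6963·(-3) = -0.3482.
u_2 = a_2 + 0.3482·e_1 = (4.1818, -3.1212, 3.8788, -2.7576).
‖u_2‖ = 7.0625, so e_2 = (0.5921, -0.4419, 0.5492, -0.3905).
e_1·a_3 = 0.5222·(-4) + (-0.3482)·(-3) + (-0.3482)·(-1) + 0.6963·(-4) = -3.4816; e_2·a_3 = 0.5921·(-4) + (-0.4419)·(-3) + 0.5492·(-1) + (-0.3905)·(-4) = -0.0300.
u_3 = a_3 + 3.4816·e_1 + 0.0300·e_2 = (-2.1640, -4.2254, -2.1956, -1.5875).
‖u_3‖ = 5.4661, so e_3 = (-0.3959, -0.7730, -0.4017, -0.2904).
Qᵀb = (-3.1334, 3.6685, -3.0733).
Back-substitute: x_3 = -3.0733/5.4661 = -0.5623.
x_2 = (3.6685 + 0.0300·(-0.5623))/7.0625 = 0.5170.
x_1 = (-3.1334 + 0.3482·0.5170 + 3.4816·(-0.5623))/5.7446 = -0.8549.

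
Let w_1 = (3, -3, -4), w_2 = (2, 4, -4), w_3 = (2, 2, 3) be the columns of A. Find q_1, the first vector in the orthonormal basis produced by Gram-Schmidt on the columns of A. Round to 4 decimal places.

w_1 = (3, -3, -4); ‖w_1‖ = 5.8310, so q_1 = (0.5145, -0.5145, -0.6860).

q_1 = (0.5145, -0.5145, -0.6860)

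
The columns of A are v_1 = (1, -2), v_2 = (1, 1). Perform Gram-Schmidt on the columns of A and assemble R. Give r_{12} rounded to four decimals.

r_{12} = -0.4472

v_1 = (1, -2); ‖v_1‖ = 2.2361, so q_1 = (0.4472, -0.8944).
r_{12} = q_1·v_2 = -0.4472.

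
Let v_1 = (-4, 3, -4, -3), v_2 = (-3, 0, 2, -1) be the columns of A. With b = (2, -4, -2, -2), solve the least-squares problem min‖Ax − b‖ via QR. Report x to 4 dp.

x = (-0.0430, -0.5499)

v_1 = (-4, 3, -4, -3); ‖v_1‖ = 7.0711, so q_1 = (-0.5657, 0.4243, -0.5657, -0.4243).
q_1·v_2 = (-0.5657)·(-3) + 0.4243·0 + (-0.5657)·2 + (-0.4243)·(-1) = 0.9899.
u_2 = v_2 − 0.9899·q_1 = (-2.4400, -0.4200, 2.5600, -0.5800).
‖u_2‖ = 3.6083, so q_2 = (-0.6762, -0.1164, 0.7095, -0.1607).
Qᵀb = (-0.8485, -1.9843).
Back-substitute: x_2 = -1.9843/3.6083 = -0.5499.
x_1 = (-0.8485 − 0.9899·(-0.5499))/7.0711 = -0.0430.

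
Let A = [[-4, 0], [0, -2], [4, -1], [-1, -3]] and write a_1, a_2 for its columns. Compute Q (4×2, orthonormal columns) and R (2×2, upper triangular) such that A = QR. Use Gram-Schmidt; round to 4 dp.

a_1 = (-4, 0, 4, -1); ‖a_1‖ = 5.7446, so e_1 = (-0.6963, 0.0000, 0.6963, -0.1741).
e_1·a_2 = (-0.6963)·0 + 0.0000·(-2) + 0.6963·(-1) + (-0.1741)·(-3) = -0.1741.
u_2 = a_2 + 0.1741·e_1 = (-0.1212, -2.0000, -0.8788, -3.0303).
‖u_2‖ = 3.7376, so e_2 = (-0.0324, -0.5351, -0.2351, -0.8108).

Q = [[-0.6963, -0.0324], [0.0000, -0.5351], [0.6963, -0.2351], [-0.1741, -0.8108]], R = [[5.7446, -0.1741], [0.0000, 3.7376]]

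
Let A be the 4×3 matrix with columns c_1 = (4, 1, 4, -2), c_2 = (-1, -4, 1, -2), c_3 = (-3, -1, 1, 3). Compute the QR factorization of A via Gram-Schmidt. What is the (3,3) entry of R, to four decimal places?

r_{33} = 3.7064

e_1 = c_1/‖c_1‖ = (4, 1, 4, -2)/6.0828 = (0.6576, 0.1644, 0.6576, -0.3288).
r_{12} = e_1·c_2 = 0.0000.
u_2 = c_2 + 0.0000·e_1 = (-1.0000, -4.0000, 1.0000, -2.0000).
‖u_2‖ = 4.6904, so e_2 = (-0.2132, -0.8528, 0.2132, -0.4264).
r_{13} = e_1·c_3 = -2.4660; r_{23} = e_2·c_3 = 0.4264.
u_3 = c_3 + 2.4660·e_1 − 0.4264·e_2 = (-1.2875, -0.2310, 2.5307, 2.3710).
r_{33} = ‖u_3‖ = 3.7064.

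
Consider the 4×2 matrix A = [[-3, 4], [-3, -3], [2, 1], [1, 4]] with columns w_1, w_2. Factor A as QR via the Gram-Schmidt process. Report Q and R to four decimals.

Q = [[-0.6255, 0.6808], [-0.6255, -0.4044], [0.4170, 0.1146], [0.2085, 0.5999]], R = [[4.7958, 0.6255], [0.0000, 6.4505]]

e_1 = w_1/‖w_1‖ = (-3, -3, 2, 1)/4.7958 = (-0.6255, -0.6255, 0.4170, 0.2085).
r_{12} = e_1·w_2 = 0.6255.
u_2 = w_2 − 0.6255·e_1 = (4.3913, -2.6087, 0.7391, 3.8696).
‖u_2‖ = 6.4505, so e_2 = (0.6808, -0.4044, 0.1146, 0.5999).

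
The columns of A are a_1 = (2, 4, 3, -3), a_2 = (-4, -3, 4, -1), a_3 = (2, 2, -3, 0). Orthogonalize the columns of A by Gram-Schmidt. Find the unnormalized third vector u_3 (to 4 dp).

u_3 = (-0.4723, 0.1521, -0.5150, -0.6270)

q_1 = a_1/‖a_1‖ = (2, 4, 3, -3)/6.1644 = (0.3244, 0.6489, 0.4867, -0.4867).
r_{12} = q_1·a_2 = -0.8111.
u_2 = a_2 + 0.8111·q_1 = (-3.7368, -2.4737, 4.3947, -1.3947).
‖u_2‖ = 6.4298, so q_2 = (-0.5812, -0.3847, 0.6835, -0.2169).
r_{13} = q_1·a_3 = 0.4867; r_{23} = q_2·a_3 = -3.9823.
u_3 = a_3 − 0.4867·q_1 + 3.9823·q_2 = (-0.4723, 0.1521, -0.5150, -0.6270).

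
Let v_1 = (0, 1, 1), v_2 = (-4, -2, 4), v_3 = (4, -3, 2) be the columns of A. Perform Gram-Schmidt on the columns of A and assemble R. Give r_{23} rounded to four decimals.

e_1 = v_1/‖v_1‖ = (0, 1, 1)/1.4142 = (0.0000, 0.7071, 0.7071).
r_{12} = e_1·v_2 = 1.4142.
u_2 = v_2 − 1.4142·e_1 = (-4.0000, -3.0000, 3.0000).
‖u_2‖ = 5.8310, so e_2 = (-0.6860, -0.5145, 0.5145).
r_{23} = e_2·v_3 = -0.1715.

r_{23} = -0.1715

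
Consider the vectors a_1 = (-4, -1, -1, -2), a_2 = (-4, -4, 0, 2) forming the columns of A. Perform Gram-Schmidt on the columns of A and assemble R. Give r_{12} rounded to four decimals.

q_1 = a_1/‖a_1‖ = (-4, -1, -1, -2)/4.6904 = (-0.8528, -0.2132, -0.2132, -0.4264).
r_{12} = q_1·a_2 = 3.4112.

r_{12} = 3.4112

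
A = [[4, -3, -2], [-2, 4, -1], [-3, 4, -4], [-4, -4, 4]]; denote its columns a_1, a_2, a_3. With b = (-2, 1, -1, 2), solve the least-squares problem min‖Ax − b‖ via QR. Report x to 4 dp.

e_1 = a_1/‖a_1‖ = (4, -2, -3, -4)/6.7082 = (0.5963, -0.2981, -0.4472, -0.5963).
r_{12} = e_1·a_2 = -2.3851.
u_2 = a_2 + 2.3851·e_1 = (-1.5778, 3.2889, 2.9333, -5.4222).
‖u_2‖ = 7.1632, so e_2 = (-0.2203, 0.4591, 0.4095, -0.7570).
r_{13} = e_1·a_3 = -1.4907; r_{23} = e_2·a_3 = -4.6845.
u_3 = a_3 + 1.4907·e_1 + 4.6845·e_2 = (-2.1429, 0.7064, -2.7484, -0.4348).
‖u_3‖ = 3.5824, so e_3 = (-0.5982, 0.1972, -0.7672, -0.1214).
Qᵀb = (-2.2361, -1.0238, 1.9180).
Back-substitute: x_3 = 1.9180/3.5824 = 0.5354.
x_2 = (-1.0238 + 4.6845·0.5354)/7.1632 = 0.2072.
x_1 = (-2.2361 + 2.3851·0.2072 + 1.4907·0.5354)/6.7082 = -0.1407.

x = (-0.1407, 0.2072, 0.5354)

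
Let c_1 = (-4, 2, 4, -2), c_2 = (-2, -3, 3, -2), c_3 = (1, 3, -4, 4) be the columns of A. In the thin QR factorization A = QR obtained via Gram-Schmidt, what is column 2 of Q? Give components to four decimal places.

e_2 = (-0.0473, -0.9218, 0.2836, -0.2600)

e_1 = c_1/‖c_1‖ = (-4, 2, 4, -2)/6.3246 = (-0.6325, 0.3162, 0.6325, -0.3162).
r_{12} = e_1·c_2 = 2.8460.
u_2 = c_2 − 2.8460·e_1 = (-0.2000, -3.9000, 1.2000, -1.1000).
‖u_2‖ = 4.2308, so e_2 = (-0.0473, -0.9218, 0.2836, -0.2600).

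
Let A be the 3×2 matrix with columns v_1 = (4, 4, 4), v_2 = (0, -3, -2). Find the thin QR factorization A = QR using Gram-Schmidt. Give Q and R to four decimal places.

v_1 = (4, 4, 4); ‖v_1‖ = 6.9282, so q_1 = (0.5774, 0.5774, 0.5774).
q_1·v_2 = 0.5774·0 + 0.5774·(-3) + 0.5774·(-2) = -2.8868.
u_2 = v_2 + 2.8868·q_1 = (1.6667, -1.3333, -0.3333).
‖u_2‖ = 2.1602, so q_2 = (0.7715, -0.6172, -0.1543).

Q = [[0.5774, 0.7715], [0.5774, -0.6172], [0.5774, -0.1543]], R = [[6.9282, -2.8868], [0.0000, 2.1602]]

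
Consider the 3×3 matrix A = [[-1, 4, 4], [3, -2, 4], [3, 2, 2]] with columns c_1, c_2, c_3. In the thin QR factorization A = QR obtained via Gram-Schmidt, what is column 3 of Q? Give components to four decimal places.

q_1 = c_1/‖c_1‖ = (-1, 3, 3)/4.3589 = (-0.2294, 0.6882, 0.6882).
r_{12} = q_1·c_2 = -0.9177.
u_2 = c_2 + 0.9177·q_1 = (3.7895, -1.3684, 2.6316).
‖u_2‖ = 4.8123, so q_2 = (0.7875, -0.2844, 0.5468).
r_{13} = q_1·c_3 = 3.2118; r_{23} = q_2·c_3 = 3.1061.
u_3 = c_3 − 3.2118·q_1 − 3.1061·q_2 = (2.2909, 2.6727, -1.9091).
‖u_3‖ = 4.0045, so q_3 = (0.5721, 0.6674, -0.4767).

q_3 = (0.5721, 0.6674, -0.4767)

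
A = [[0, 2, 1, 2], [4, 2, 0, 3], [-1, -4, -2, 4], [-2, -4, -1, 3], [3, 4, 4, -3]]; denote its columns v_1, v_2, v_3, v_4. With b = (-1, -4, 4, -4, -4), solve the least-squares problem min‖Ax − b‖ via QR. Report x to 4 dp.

v_1 = (0, 4, -1, -2, 3); ‖v_1‖ = 5.4772, so q_1 = (0.0000, 0.7303, -0.1826, -0.3651, 0.5477).
q_1·v_2 = 0.0000·2 + 0.7303·2 + (-0.1826)·(-4) + (-0.3651)·(-4) + 0.5477·4 = 5.8424.
u_2 = v_2 − 5.8424·q_1 = (2.0000, -2.2667, -2.9333, -1.8667, 0.8000).
‖u_2‖ = 4.6762, so q_2 = (0.4277, -0.4847, -0.6273, -0.3992, 0.1711).
q_1·v_3 = 0.0000·1 + 0.7303·0 + (-0.1826)·(-2) + (-0.3651)·(-1) + 0.5477·4 = 2.9212; q_2·v_3 = 0.4277·1 + (-0.4847)·0 + (-0.6273)·(-2) + (-0.3992)·(-1) + 0.1711·4 = 2.7658.
u_3 = v_3 − 2.9212·q_1 − 2.7658·q_2 = (-0.1829, -0.7927, 0.2683, 1.1707, 1.9268).
‖u_3‖ = 2.4119, so q_3 = (-0.0758, -0.3287, 0.1112, 0.4854, 0.7989).
q_1·v_4 = 0.0000·2 + 0.7303·3 + (-0.1826)·4 + (-0.3651)·3 + 0.5477·(-3) = -1.2780; q_2·v_4 = 0.4277·2 + (-0.4847)·3 + (-0.6273)·4 + (-0.3992)·3 + 0.1711·(-3) = -4.8187; q_3·v_4 = (-0.0758)·2 + (-0.3287)·3 + 0.1112·4 + 0.4854·3 + 0.7989·(-3) = -1.6332.
u_4 = v_4 + 1.2780·q_1 + 4.8187·q_2 + 1.6332·q_3 = (3.9371, 1.0608, 0.9256, 1.4025, -0.1709).
‖u_4‖ = 4.4135, so q_4 = (0.8921, 0.2404, 0.2097, 0.3178, -0.0387).
Qᵀb = (-4.3818, -0.0855, -3.3018, -2.1309).
Back-substitute: x_4 = -2.1309/4.4135 = -0.4828.
x_3 = (-3.3018 + 1.6332·(-0.4828))/2.4119 = -1.6959.
x_2 = (-0.0855 − 2.7658·(-1.6959) + 4.8187·(-0.4828))/4.6762 = 0.4872.
x_1 = (-4.3818 − 5.8424·0.4872 − 2.9212·(-1.6959) + 1.2780·(-0.4828))/5.4772 = -0.5279.

x = (-0.5279, 0.4872, -1.6959, -0.4828)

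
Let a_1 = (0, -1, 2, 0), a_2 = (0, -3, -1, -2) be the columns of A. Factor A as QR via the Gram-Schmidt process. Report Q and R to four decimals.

e_1 = a_1/‖a_1‖ = (0, -1, 2, 0)/2.2361 = (0.0000, -0.4472, 0.8944, 0.0000).
r_{12} = e_1·a_2 = 0.4472.
u_2 = a_2 − 0.4472·e_1 = (0.0000, -2.8000, -1.4000, -2.0000).
‖u_2‖ = 3.7148, so e_2 = (0.0000, -0.7537, -0.3769, -0.5384).

Q = [[0.0000, 0.0000], [-0.4472, -0.7537], [0.8944, -0.3769], [0.0000, -0.5384]], R = [[2.2361, 0.4472], [0.0000, 3.7148]]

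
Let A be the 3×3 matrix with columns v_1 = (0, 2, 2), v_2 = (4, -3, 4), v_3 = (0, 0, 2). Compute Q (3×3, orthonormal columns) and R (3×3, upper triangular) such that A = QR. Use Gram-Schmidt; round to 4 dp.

v_1 = (0, 2, 2); ‖v_1‖ = 2.8284, so e_1 = (0.0000, 0.7071, 0.7071).
e_1·v_2 = 0.0000·4 + 0.7071·(-3) + 0.7071·4 = 0.7071.
u_2 = v_2 − 0.7071·e_1 = (4.0000, -3.5000, 3.5000).
‖u_2‖ = 6.3640, so e_2 = (0.6285, -0.5500, 0.5500).
e_1·v_3 = 0.0000·0 + 0.7071·0 + 0.7071·2 = 1.4142; e_2·v_3 = 0.6285·0 + (-0.5500)·0 + 0.5500·2 = 1.0999.
u_3 = v_3 − 1.4142·e_1 − 1.0999·e_2 = (-0.6914, -0.3951, 0.3951).
‖u_3‖ = 0.8889, so e_3 = (-0.7778, -0.4444, 0.4444).

Q = [[0.0000, 0.6285, -0.7778], [0.7071, -0.5500, -0.4444], [0.7071, 0.5500, 0.4444]], R = [[2.8284, 0.7071, 1.4142], [0.0000, 6.3640, 1.0999], [0.0000, 0.0000, 0.8889]]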